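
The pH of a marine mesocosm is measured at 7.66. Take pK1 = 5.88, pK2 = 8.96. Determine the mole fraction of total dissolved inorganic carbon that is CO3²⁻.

α₂ = 1 / (1 + [H⁺]/K2 + [H⁺]²/(K1K2)) = 1 / (1 + 10^+1.30 + 10^-0.48)
   = 1 / (1 + 19.953 + 0.33113) = 1/21.284 = 0.04698

α₂ = 0.0470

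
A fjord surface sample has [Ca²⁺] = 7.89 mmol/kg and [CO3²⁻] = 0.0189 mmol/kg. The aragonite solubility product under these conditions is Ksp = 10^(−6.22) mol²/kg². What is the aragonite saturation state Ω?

Ω = 0.247

Ksp = 10^(−6.22) = 6.026×10^-7
Ω = [Ca²⁺][CO3²⁻]/Ksp = (7.89×10^-3)(0.0189×10^-3) / 6.026×10^-7 = 0.247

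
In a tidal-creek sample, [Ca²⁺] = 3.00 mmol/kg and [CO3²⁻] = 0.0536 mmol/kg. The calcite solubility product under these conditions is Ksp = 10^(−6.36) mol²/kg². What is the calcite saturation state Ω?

Ksp = 10^(−6.36) = 4.365×10^-7
Ω = [Ca²⁺][CO3²⁻]/Ksp = (3.00×10^-3)(0.0536×10^-3) / 4.365×10^-7 = 0.368

Ω = 0.368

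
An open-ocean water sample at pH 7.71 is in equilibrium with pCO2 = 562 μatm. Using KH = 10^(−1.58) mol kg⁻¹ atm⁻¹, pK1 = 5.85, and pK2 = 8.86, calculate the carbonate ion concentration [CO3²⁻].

[CO2*] = KH · pCO2 = 10^(−1.58) × 562×10^-6 = 1.478×10^-5 mol/kg
α₀ = 1/(1 + K1/[H⁺] + K1K2/[H⁺]²) = 1/(1 + 10^+1.86 + 10^+0.71) = 0.01273
DIC = [CO2*]/α₀ = 1.478×10^-5 / 0.01273 = 1.161 mmol/kg
[CO3²⁻] = α₂·DIC; α₂ = 0.06527, so [CO3²⁻] = 0.06527 × 1.161 = 0.0758 mmol/kg

[CO3²⁻] = 0.0758 mmol/kg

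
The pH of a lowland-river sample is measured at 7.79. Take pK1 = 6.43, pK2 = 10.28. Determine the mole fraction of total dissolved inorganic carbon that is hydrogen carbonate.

α₁ = 0.955

α₁ = 1 / (1 + [H⁺]/K1 + K2/[H⁺]) = 1 / (1 + 10^-1.36 + 10^-2.49)
   = 1 / (1 + 0.043652 + 0.0032359) = 1/1.0469 = 0.9552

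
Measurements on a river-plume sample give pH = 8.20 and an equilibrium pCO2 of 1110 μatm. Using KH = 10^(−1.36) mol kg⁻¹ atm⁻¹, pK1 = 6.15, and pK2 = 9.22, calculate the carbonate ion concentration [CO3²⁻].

[CO2*] = KH · pCO2 = 10^(−1.36) × 1110×10^-6 = 4.845×10^-5 mol/kg
α₀ = 1/(1 + K1/[H⁺] + K1K2/[H⁺]²) = 1/(1 + 10^+2.05 + 10^+1.03) = 0.008070
DIC = [CO2*]/α₀ = 4.845×10^-5 / 0.008070 = 6.004 mmol/kg
[CO3²⁻] = α₂·DIC; α₂ = 0.08647, so [CO3²⁻] = 0.08647 × 6.004 = 0.519 mmol/kg

[CO3²⁻] = 0.519 mmol/kg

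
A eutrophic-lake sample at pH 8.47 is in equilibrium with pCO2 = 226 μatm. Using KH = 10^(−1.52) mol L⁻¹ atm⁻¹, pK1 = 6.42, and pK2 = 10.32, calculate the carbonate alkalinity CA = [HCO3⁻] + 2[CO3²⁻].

[CO2*] = KH · pCO2 = 10^(−1.52) × 226×10^-6 = 6.825×10^-6 mol/L
α₀ = 1/(1 + K1/[H⁺] + K1K2/[H⁺]²) = 1/(1 + 10^+2.05 + 10^+0.20) = 0.008712
DIC = [CO2*]/α₀ = 6.825×10^-6 / 0.008712 = 0.7834 mmol/L
CA = (α₁ + 2α₂)·DIC = (0.9775 + 2×0.01381) × 0.7834 = 0.787 mmol/L

CA = 0.787 mmol/L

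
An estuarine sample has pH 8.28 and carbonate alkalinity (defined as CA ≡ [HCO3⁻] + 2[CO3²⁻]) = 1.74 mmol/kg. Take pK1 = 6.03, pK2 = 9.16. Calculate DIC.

DIC = 1.57 mmol/kg

CA = [HCO3⁻] + 2[CO3²⁻] = (α₁ + 2α₂)·DIC
At pH 8.28: [H⁺]/K1 = 10^-2.25 = 0.0056234, K2/[H⁺] = 10^-0.88 = 0.13183
α₁ = 1/(1 + 0.0056234 + 0.13183) = 1/1.1374 = 0.8792; α₂ = α₁·K2/[H⁺] = 0.1159
α₁ + 2α₂ = 1.1110
DIC = CA / (α₁ + 2α₂) = 1.74 / 1.1110 = 1.57 mmol/kg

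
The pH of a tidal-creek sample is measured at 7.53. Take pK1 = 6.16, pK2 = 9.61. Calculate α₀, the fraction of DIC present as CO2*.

α₀ = 0.0406

α₀ = 1 / (1 + K1/[H⁺] + K1K2/[H⁺]²) = 1 / (1 + 10^+1.37 + 10^-0.71)
   = 1 / (1 + 23.442 + 0.19498) = 1/24.637 = 0.04059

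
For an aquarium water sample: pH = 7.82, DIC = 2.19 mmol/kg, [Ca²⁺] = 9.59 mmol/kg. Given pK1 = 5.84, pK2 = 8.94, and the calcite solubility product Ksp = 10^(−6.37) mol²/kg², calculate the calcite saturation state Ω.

α₂ = 1 / (1 + [H⁺]/K2 + [H⁺]²/(K1K2)) = 1 / (1 + 10^+1.12 + 10^-0.86)
   = 1 / (1 + 13.183 + 0.13804) = 1/14.321 = 0.06983
[CO3²⁻] = α₂ × DIC = 0.06983 × 2.19 = 0.1529 mmol/kg
Ksp = 10^(−6.37) = 4.266×10^-7
Ω = [Ca²⁺][CO3²⁻]/Ksp = (9.59×10^-3)(1.529×10^-4) / 4.266×10^-7 = 3.44

Ω = 3.44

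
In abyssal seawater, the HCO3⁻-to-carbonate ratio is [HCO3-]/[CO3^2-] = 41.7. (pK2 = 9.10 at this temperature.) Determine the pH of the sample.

pH = 7.48

From K2 = [H⁺][CO3^2-]/[HCO3-]:  pH = pK2 − log₁₀([HCO3-]/[CO3^2-])
log₁₀(41.7) = +1.620
pH = 9.10 − (+1.620) = 7.48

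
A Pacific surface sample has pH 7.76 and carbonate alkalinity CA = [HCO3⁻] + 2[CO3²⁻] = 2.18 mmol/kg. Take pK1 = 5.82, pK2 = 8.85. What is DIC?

DIC = 2.05 mmol/kg

CA = [HCO3⁻] + 2[CO3²⁻] = (α₁ + 2α₂)·DIC
At pH 7.76: [H⁺]/K1 = 10^-1.94 = 0.011482, K2/[H⁺] = 10^-1.09 = 0.081283
α₁ = 1/(1 + 0.011482 + 0.081283) = 1/1.0928 = 0.9151; α₂ = α₁·K2/[H⁺] = 0.07438
α₁ + 2α₂ = 1.0639
DIC = CA / (α₁ + 2α₂) = 2.18 / 1.0639 = 2.05 mmol/kg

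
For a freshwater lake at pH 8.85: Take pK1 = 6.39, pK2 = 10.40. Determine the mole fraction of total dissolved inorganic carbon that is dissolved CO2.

α₀ = 1 / (1 + K1/[H⁺] + K1K2/[H⁺]²) = 1 / (1 + 10^+2.46 + 10^+0.91)
   = 1 / (1 + 288.40 + 8.1283) = 1/297.53 = 0.003361

α₀ = 0.00336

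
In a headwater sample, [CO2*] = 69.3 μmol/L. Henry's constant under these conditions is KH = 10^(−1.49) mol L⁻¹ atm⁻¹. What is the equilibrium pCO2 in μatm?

KH = 10^(−1.49) = 3.236×10^-2 mol L⁻¹ atm⁻¹
pCO2 = [CO2*]/KH = 69.3×10^-6 / 3.236×10^-2 = 2.14×10^-3 atm = 2140 μatm

pCO2 = 2140 μatm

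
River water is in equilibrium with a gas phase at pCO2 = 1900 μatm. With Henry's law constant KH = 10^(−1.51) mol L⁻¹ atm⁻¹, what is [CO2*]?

KH = 10^(−1.51) = 3.090×10^-2 mol L⁻¹ atm⁻¹
[CO2*] = KH · pCO2 = 3.090×10^-2 × 1900×10^-6 atm = 5.87×10^-5 mol/L

[CO2*] = 58.7 μmol/L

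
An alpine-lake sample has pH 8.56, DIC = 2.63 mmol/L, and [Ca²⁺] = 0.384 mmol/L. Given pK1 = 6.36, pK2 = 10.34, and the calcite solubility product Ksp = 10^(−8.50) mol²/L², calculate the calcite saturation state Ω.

Ω = 5.18

α₂ = 1 / (1 + [H⁺]/K2 + [H⁺]²/(K1K2)) = 1 / (1 + 10^+1.78 + 10^-0.42)
   = 1 / (1 + 60.256 + 0.38019) = 1/61.636 = 0.01622
[CO3²⁻] = α₂ × DIC = 0.01622 × 2.63 = 0.04267 mmol/L
Ksp = 10^(−8.50) = 3.162×10^-9
Ω = [Ca²⁺][CO3²⁻]/Ksp = (0.384×10^-3)(4.267×10^-5) / 3.162×10^-9 = 5.18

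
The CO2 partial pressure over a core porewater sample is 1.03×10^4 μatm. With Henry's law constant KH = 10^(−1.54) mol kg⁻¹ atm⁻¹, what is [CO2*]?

KH = 10^(−1.54) = 2.884×10^-2 mol kg⁻¹ atm⁻¹
[CO2*] = KH · pCO2 = 2.884×10^-2 × 1.03×10^4×10^-6 atm = 2.97×10^-4 mol/kg

[CO2*] = 297 μmol/kg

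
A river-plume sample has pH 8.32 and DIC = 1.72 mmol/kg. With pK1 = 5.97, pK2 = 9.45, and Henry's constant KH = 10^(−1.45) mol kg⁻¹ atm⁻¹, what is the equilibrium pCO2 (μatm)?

pCO2 = 201 μatm

α₀ = 1 / (1 + K1/[H⁺] + K1K2/[H⁺]²) = 1 / (1 + 10^+2.35 + 10^+1.22)
   = 1 / (1 + 223.87 + 16.596) = 1/241.47 = 0.004141
[CO2*] = α₀ × DIC = 0.004141 × 1.72 = 0.007123 mmol/kg = 7.123 μmol/kg
pCO2 = [CO2*]/KH = 7.123×10^-6 / 3.548×10^-2 = 201 μatm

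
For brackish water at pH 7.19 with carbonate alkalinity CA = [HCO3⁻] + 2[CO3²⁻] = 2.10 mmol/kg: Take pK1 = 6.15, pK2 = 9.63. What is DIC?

DIC = 2.28 mmol/kg

CA = [HCO3⁻] + 2[CO3²⁻] = (α₁ + 2α₂)·DIC
At pH 7.19: [H⁺]/K1 = 10^-1.04 = 0.091201, K2/[H⁺] = 10^-2.44 = 0.0036308
α₁ = 1/(1 + 0.091201 + 0.0036308) = 1/1.0948 = 0.9134; α₂ = α₁·K2/[H⁺] = 0.003316
α₁ + 2α₂ = 0.9200
DIC = CA / (α₁ + 2α₂) = 2.10 / 0.9200 = 2.28 mmol/kg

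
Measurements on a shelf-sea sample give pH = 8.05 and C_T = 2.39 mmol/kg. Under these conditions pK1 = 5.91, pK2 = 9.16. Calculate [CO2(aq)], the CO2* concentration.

[CO2*] = 16.0 μmol/kg

α₀ = 1 / (1 + K1/[H⁺] + K1K2/[H⁺]²) = 1 / (1 + 10^+2.14 + 10^+1.03)
   = 1 / (1 + 138.04 + 10.715) = 1/149.75 = 0.006678
[CO2*] = α₀ × DIC = 0.006678 × 2.39 = 0.0160 mmol/kg = 16.0 μmol/kg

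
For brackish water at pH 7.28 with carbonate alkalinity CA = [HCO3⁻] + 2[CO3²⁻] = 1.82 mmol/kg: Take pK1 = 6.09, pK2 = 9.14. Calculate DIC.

CA = [HCO3⁻] + 2[CO3²⁻] = (α₁ + 2α₂)·DIC
At pH 7.28: [H⁺]/K1 = 10^-1.19 = 0.064565, K2/[H⁺] = 10^-1.86 = 0.013804
α₁ = 1/(1 + 0.064565 + 0.013804) = 1/1.0784 = 0.9273; α₂ = α₁·K2/[H⁺] = 0.01280
α₁ + 2α₂ = 0.9529
DIC = CA / (α₁ + 2α₂) = 1.82 / 0.9529 = 1.91 mmol/kg

DIC = 1.91 mmol/kg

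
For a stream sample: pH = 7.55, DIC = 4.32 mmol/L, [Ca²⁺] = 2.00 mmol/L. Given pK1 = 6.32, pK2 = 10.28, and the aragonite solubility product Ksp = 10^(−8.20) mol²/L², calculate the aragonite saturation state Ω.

α₂ = 1 / (1 + [H⁺]/K2 + [H⁺]²/(K1K2)) = 1 / (1 + 10^+2.73 + 10^+1.50)
   = 1 / (1 + 537.03 + 31.623) = 1/569.65 = 0.001755
[CO3²⁻] = α₂ × DIC = 0.001755 × 4.32 = 0.007584 mmol/L = 7.584 μmol/L
Ksp = 10^(−8.20) = 6.310×10^-9
Ω = [Ca²⁺][CO3²⁻]/Ksp = (2.00×10^-3)(7.584×10^-6) / 6.310×10^-9 = 2.40

Ω = 2.40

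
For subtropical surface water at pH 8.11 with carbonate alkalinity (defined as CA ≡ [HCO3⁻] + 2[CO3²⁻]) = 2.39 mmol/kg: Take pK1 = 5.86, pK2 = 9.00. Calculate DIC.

DIC = 2.16 mmol/kg

CA = [HCO3⁻] + 2[CO3²⁻] = (α₁ + 2α₂)·DIC
At pH 8.11: [H⁺]/K1 = 10^-2.25 = 0.0056234, K2/[H⁺] = 10^-0.89 = 0.12882
α₁ = 1/(1 + 0.0056234 + 0.12882) = 1/1.1344 = 0.8815; α₂ = α₁·K2/[H⁺] = 0.1136
α₁ + 2α₂ = 1.1086
DIC = CA / (α₁ + 2α₂) = 2.39 / 1.1086 = 2.16 mmol/kg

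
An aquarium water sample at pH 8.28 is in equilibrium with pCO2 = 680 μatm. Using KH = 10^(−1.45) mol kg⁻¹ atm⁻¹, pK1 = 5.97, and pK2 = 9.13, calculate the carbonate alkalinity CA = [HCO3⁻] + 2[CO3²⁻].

CA = 6.32 mmol/kg

[CO2*] = KH · pCO2 = 10^(−1.45) × 680×10^-6 = 2.413×10^-5 mol/kg
α₀ = 1/(1 + K1/[H⁺] + K1K2/[H⁺]²) = 1/(1 + 10^+2.31 + 10^+1.46) = 0.004273
DIC = [CO2*]/α₀ = 2.413×10^-5 / 0.004273 = 5.646 mmol/kg
CA = (α₁ + 2α₂)·DIC = (0.8725 + 2×0.1232) × 5.646 = 6.32 mmol/kg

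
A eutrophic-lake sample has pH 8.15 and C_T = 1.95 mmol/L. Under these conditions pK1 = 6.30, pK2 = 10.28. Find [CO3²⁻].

α₂ = 1 / (1 + [H⁺]/K2 + [H⁺]²/(K1K2)) = 1 / (1 + 10^+2.13 + 10^+0.28)
   = 1 / (1 + 134.90 + 1.9055) = 1/137.80 = 0.007257
[CO3²⁻] = α₂ × DIC = 0.007257 × 1.95 = 0.0142 mmol/L = 14.2 μmol/L

[CO3²⁻] = 14.2 μmol/L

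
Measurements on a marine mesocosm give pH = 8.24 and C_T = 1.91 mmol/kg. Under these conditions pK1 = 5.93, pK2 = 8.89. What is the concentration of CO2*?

α₀ = 1 / (1 + K1/[H⁺] + K1K2/[H⁺]²) = 1 / (1 + 10^+2.31 + 10^+1.66)
   = 1 / (1 + 204.17 + 45.709) = 1/250.88 = 0.003986
[CO2*] = α₀ × DIC = 0.003986 × 1.91 = 0.00761 mmol/kg = 7.61 μmol/kg

[CO2*] = 7.61 μmol/kg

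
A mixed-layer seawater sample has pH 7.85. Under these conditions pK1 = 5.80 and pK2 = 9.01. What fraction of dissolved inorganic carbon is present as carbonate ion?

α₂ = 1 / (1 + [H⁺]/K2 + [H⁺]²/(K1K2)) = 1 / (1 + 10^+1.16 + 10^-0.89)
   = 1 / (1 + 14.454 + 0.12882) = 1/15.583 = 0.06417

α₂ = 0.0642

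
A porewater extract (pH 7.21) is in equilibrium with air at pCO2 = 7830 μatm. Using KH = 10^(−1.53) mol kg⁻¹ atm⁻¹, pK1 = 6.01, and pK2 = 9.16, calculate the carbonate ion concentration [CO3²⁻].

[CO2*] = KH · pCO2 = 10^(−1.53) × 7830×10^-6 = 2.311×10^-4 mol/kg
α₀ = 1/(1 + K1/[H⁺] + K1K2/[H⁺]²) = 1/(1 + 10^+1.20 + 10^-0.75) = 0.05873
DIC = [CO2*]/α₀ = 2.311×10^-4 / 0.05873 = 3.935 mmol/kg
[CO3²⁻] = α₂·DIC; α₂ = 0.01044, so [CO3²⁻] = 0.01044 × 3.935 = 0.0411 mmol/kg

[CO3²⁻] = 0.0411 mmol/kg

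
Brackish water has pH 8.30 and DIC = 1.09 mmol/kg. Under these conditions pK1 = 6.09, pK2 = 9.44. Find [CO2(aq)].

α₀ = 1 / (1 + K1/[H⁺] + K1K2/[H⁺]²) = 1 / (1 + 10^+2.21 + 10^+1.07)
   = 1 / (1 + 162.18 + 11.749) = 1/174.93 = 0.005717
[CO2*] = α₀ × DIC = 0.005717 × 1.09 = 0.00623 mmol/kg = 6.23 μmol/kg

[CO2*] = 6.23 μmol/kg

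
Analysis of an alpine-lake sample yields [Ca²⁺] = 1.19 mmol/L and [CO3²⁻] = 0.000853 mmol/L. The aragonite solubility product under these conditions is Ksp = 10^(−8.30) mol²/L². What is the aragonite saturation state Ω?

Ksp = 10^(−8.30) = 5.012×10^-9
Ω = [Ca²⁺][CO3²⁻]/Ksp = (1.19×10^-3)(0.000853×10^-3) / 5.012×10^-9 = 0.203

Ω = 0.203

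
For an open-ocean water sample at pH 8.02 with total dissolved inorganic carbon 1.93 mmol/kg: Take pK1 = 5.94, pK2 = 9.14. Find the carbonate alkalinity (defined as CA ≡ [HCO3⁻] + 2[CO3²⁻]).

CA = 2.05 mmol/kg

CA = [HCO3⁻] + 2[CO3²⁻] = (α₁ + 2α₂)·DIC
At pH 8.02: [H⁺]/K1 = 10^-2.08 = 0.0083176, K2/[H⁺] = 10^-1.12 = 0.075858
α₁ = 1/(1 + 0.0083176 + 0.075858) = 1/1.0842 = 0.9224; α₂ = α₁·K2/[H⁺] = 0.06997
α₁ + 2α₂ = 1.0623
CA = 1.0623 × 1.93 = 2.05 mmol/kg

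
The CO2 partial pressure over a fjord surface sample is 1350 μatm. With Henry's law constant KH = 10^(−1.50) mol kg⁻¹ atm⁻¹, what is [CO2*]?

KH = 10^(−1.50) = 3.162×10^-2 mol kg⁻¹ atm⁻¹
[CO2*] = KH · pCO2 = 3.162×10^-2 × 1350×10^-6 atm = 4.27×10^-5 mol/kg

[CO2*] = 42.7 μmol/kg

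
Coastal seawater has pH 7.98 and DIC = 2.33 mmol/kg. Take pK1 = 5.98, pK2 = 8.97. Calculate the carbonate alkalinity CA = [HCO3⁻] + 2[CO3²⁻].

CA = [HCO3⁻] + 2[CO3²⁻] = (α₁ + 2α₂)·DIC
At pH 7.98: [H⁺]/K1 = 10^-2.00 = 0.010000, K2/[H⁺] = 10^-0.99 = 0.10233
α₁ = 1/(1 + 0.010000 + 0.10233) = 1/1.1123 = 0.8990; α₂ = α₁·K2/[H⁺] = 0.09200
α₁ + 2α₂ = 1.0830
CA = 1.0830 × 2.33 = 2.52 mmol/kg

CA = 2.52 mmol/kg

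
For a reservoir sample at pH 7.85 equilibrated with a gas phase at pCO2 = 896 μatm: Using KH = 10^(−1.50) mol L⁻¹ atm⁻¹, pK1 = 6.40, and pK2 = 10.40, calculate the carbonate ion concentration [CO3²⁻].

[CO3²⁻] = 2.25 μmol/L

[CO2*] = KH · pCO2 = 10^(−1.50) × 896×10^-6 = 2.833×10^-5 mol/L
α₀ = 1/(1 + K1/[H⁺] + K1K2/[H⁺]²) = 1/(1 + 10^+1.45 + 10^-1.10) = 0.03417
DIC = [CO2*]/α₀ = 2.833×10^-5 / 0.03417 = 0.8291 mmol/L
[CO3²⁻] = α₂·DIC; α₂ = 0.002714, so [CO3²⁻] = 0.002714 × 0.8291 = 0.00225 mmol/L = 2.25 μmol/L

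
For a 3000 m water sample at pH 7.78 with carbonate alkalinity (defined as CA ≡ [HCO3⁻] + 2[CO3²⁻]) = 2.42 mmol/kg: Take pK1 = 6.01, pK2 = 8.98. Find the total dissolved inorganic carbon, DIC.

DIC = 2.32 mmol/kg

CA = [HCO3⁻] + 2[CO3²⁻] = (α₁ + 2α₂)·DIC
At pH 7.78: [H⁺]/K1 = 10^-1.77 = 0.016982, K2/[H⁺] = 10^-1.20 = 0.063096
α₁ = 1/(1 + 0.016982 + 0.063096) = 1/1.0801 = 0.9259; α₂ = α₁·K2/[H⁺] = 0.05842
α₁ + 2α₂ = 1.0427
DIC = CA / (α₁ + 2α₂) = 2.42 / 1.0427 = 2.32 mmol/kg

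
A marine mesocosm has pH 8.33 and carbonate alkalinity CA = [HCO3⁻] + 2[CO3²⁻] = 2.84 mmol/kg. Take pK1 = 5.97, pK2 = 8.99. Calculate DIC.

DIC = 2.42 mmol/kg

CA = [HCO3⁻] + 2[CO3²⁻] = (α₁ + 2α₂)·DIC
At pH 8.33: [H⁺]/K1 = 10^-2.36 = 0.0043652, K2/[H⁺] = 10^-0.66 = 0.21878
α₁ = 1/(1 + 0.0043652 + 0.21878) = 1/1.2231 = 0.8176; α₂ = α₁·K2/[H⁺] = 0.1789
α₁ + 2α₂ = 1.1753
DIC = CA / (α₁ + 2α₂) = 2.84 / 1.1753 = 2.42 mmol/kg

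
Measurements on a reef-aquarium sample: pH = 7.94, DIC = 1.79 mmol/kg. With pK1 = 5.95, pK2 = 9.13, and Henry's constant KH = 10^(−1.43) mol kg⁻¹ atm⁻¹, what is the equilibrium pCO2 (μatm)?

pCO2 = 459 μatm

α₀ = 1 / (1 + K1/[H⁺] + K1K2/[H⁺]²) = 1 / (1 + 10^+1.99 + 10^+0.80)
   = 1 / (1 + 97.724 + 6.3096) = 1/105.03 = 0.009521
[CO2*] = α₀ × DIC = 0.009521 × 1.79 = 0.01704 mmol/kg = 17.04 μmol/kg
pCO2 = [CO2*]/KH = 1.704×10^-5 / 3.715×10^-2 = 459 μatm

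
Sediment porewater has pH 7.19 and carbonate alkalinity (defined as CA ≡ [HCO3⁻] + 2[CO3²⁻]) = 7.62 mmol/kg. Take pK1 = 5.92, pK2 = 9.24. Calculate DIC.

DIC = 7.96 mmol/kg

CA = [HCO3⁻] + 2[CO3²⁻] = (α₁ + 2α₂)·DIC
At pH 7.19: [H⁺]/K1 = 10^-1.27 = 0.053703, K2/[H⁺] = 10^-2.05 = 0.0089125
α₁ = 1/(1 + 0.053703 + 0.0089125) = 1/1.0626 = 0.9411; α₂ = α₁·K2/[H⁺] = 0.008387
α₁ + 2α₂ = 0.9578
DIC = CA / (α₁ + 2α₂) = 7.62 / 0.9578 = 7.96 mmol/kg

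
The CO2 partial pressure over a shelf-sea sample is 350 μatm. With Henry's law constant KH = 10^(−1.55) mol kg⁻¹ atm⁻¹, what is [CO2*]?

[CO2*] = 9.86 μmol/kg

KH = 10^(−1.55) = 2.818×10^-2 mol kg⁻¹ atm⁻¹
[CO2*] = KH · pCO2 = 2.818×10^-2 × 350×10^-6 atm = 9.86×10^-6 mol/kg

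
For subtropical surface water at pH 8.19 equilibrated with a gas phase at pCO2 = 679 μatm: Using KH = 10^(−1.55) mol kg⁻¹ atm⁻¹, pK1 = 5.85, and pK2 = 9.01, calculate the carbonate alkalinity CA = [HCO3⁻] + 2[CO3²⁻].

CA = 5.45 mmol/kg

[CO2*] = KH · pCO2 = 10^(−1.55) × 679×10^-6 = 1.914×10^-5 mol/kg
α₀ = 1/(1 + K1/[H⁺] + K1K2/[H⁺]²) = 1/(1 + 10^+2.34 + 10^+1.52) = 0.003954
DIC = [CO2*]/α₀ = 1.914×10^-5 / 0.003954 = 4.839 mmol/kg
CA = (α₁ + 2α₂)·DIC = (0.8651 + 2×0.1309) × 4.839 = 5.45 mmol/kg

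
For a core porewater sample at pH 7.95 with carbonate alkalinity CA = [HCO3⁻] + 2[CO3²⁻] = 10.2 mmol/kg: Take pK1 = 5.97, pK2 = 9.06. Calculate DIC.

CA = [HCO3⁻] + 2[CO3²⁻] = (α₁ + 2α₂)·DIC
At pH 7.95: [H⁺]/K1 = 10^-1.98 = 0.010471, K2/[H⁺] = 10^-1.11 = 0.077625
α₁ = 1/(1 + 0.010471 + 0.077625) = 1/1.0881 = 0.9190; α₂ = α₁·K2/[H⁺] = 0.07134
α₁ + 2α₂ = 1.0617
DIC = CA / (α₁ + 2α₂) = 10.2 / 1.0617 = 9.61 mmol/kg

DIC = 9.61 mmol/kg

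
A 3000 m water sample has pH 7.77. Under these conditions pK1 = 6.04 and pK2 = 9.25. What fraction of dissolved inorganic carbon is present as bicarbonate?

α₁ = 0.951

α₁ = 1 / (1 + [H⁺]/K1 + K2/[H⁺]) = 1 / (1 + 10^-1.73 + 10^-1.48)
   = 1 / (1 + 0.018621 + 0.033113) = 1/1.0517 = 0.9508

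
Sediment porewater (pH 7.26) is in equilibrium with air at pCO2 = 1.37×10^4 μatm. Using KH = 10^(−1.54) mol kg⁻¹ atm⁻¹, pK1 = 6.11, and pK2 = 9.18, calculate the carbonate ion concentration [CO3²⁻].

[CO3²⁻] = 0.0671 mmol/kg

[CO2*] = KH · pCO2 = 10^(−1.54) × 1.37×10^4×10^-6 = 3.951×10^-4 mol/kg
α₀ = 1/(1 + K1/[H⁺] + K1K2/[H⁺]²) = 1/(1 + 10^+1.15 + 10^-0.77) = 0.06538
DIC = [CO2*]/α₀ = 3.951×10^-4 / 0.06538 = 6.043 mmol/kg
[CO3²⁻] = α₂·DIC; α₂ = 0.01110, so [CO3²⁻] = 0.01110 × 6.043 = 0.0671 mmol/kg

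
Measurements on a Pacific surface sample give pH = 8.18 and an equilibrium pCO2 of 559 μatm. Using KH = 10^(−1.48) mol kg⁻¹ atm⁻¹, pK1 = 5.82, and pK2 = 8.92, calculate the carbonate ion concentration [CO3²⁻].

[CO3²⁻] = 0.772 mmol/kg

[CO2*] = KH · pCO2 = 10^(−1.48) × 559×10^-6 = 1.851×10^-5 mol/kg
α₀ = 1/(1 + K1/[H⁺] + K1K2/[H⁺]²) = 1/(1 + 10^+2.36 + 10^+1.62) = 0.003680
DIC = [CO2*]/α₀ = 1.851×10^-5 / 0.003680 = 5.031 mmol/kg
[CO3²⁻] = α₂·DIC; α₂ = 0.1534, so [CO3²⁻] = 0.1534 × 5.031 = 0.772 mmol/kg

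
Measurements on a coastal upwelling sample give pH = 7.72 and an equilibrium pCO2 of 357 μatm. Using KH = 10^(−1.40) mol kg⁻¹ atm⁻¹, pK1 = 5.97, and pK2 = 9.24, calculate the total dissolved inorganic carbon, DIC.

DIC = 0.838 mmol/kg

[CO2*] = KH · pCO2 = 10^(−1.40) × 357×10^-6 = 1.421×10^-5 mol/kg
α₀ = 1/(1 + K1/[H⁺] + K1K2/[H⁺]²) = 1/(1 + 10^+1.75 + 10^+0.23) = 0.01697
DIC = [CO2*]/α₀ = 1.421×10^-5 / 0.01697 = 0.838 mmol/kg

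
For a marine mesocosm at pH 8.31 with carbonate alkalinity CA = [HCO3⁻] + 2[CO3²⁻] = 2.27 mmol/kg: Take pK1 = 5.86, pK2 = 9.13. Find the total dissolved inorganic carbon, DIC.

DIC = 2.01 mmol/kg

CA = [HCO3⁻] + 2[CO3²⁻] = (α₁ + 2α₂)·DIC
At pH 8.31: [H⁺]/K1 = 10^-2.45 = 0.0035481, K2/[H⁺] = 10^-0.82 = 0.15136
α₁ = 1/(1 + 0.0035481 + 0.15136) = 1/1.1549 = 0.8659; α₂ = α₁·K2/[H⁺] = 0.1311
α₁ + 2α₂ = 1.1280
DIC = CA / (α₁ + 2α₂) = 2.27 / 1.1280 = 2.01 mmol/kg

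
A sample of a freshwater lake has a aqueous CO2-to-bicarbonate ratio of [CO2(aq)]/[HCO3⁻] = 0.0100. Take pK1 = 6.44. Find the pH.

pH = 8.44

From K1 = [H⁺][HCO3⁻]/[CO2(aq)]:  pH = pK1 − log₁₀([CO2(aq)]/[HCO3⁻])
log₁₀(0.0100) = -2.000
pH = 6.44 − (-2.000) = 8.44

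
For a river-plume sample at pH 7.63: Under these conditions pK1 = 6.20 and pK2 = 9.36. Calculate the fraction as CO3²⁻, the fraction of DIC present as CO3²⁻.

α₂ = 1 / (1 + [H⁺]/K2 + [H⁺]²/(K1K2)) = 1 / (1 + 10^+1.73 + 10^+0.30)
   = 1 / (1 + 53.703 + 1.9953) = 1/56.698 = 0.01764

α₂ = 0.0176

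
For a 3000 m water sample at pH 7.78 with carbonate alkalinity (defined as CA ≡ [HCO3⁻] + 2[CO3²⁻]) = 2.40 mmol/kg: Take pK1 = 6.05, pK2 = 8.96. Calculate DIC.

CA = [HCO3⁻] + 2[CO3²⁻] = (α₁ + 2α₂)·DIC
At pH 7.78: [H⁺]/K1 = 10^-1.73 = 0.018621, K2/[H⁺] = 10^-1.18 = 0.066069
α₁ = 1/(1 + 0.018621 + 0.066069) = 1/1.0847 = 0.9219; α₂ = α₁·K2/[H⁺] = 0.06091
α₁ + 2α₂ = 1.0437
DIC = CA / (α₁ + 2α₂) = 2.40 / 1.0437 = 2.30 mmol/kg

DIC = 2.30 mmol/kg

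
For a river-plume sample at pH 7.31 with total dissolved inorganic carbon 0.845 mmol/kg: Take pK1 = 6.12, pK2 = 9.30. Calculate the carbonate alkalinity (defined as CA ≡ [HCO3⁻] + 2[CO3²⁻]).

CA = [HCO3⁻] + 2[CO3²⁻] = (α₁ + 2α₂)·DIC
At pH 7.31: [H⁺]/K1 = 10^-1.19 = 0.064565, K2/[H⁺] = 10^-1.99 = 0.010233
α₁ = 1/(1 + 0.064565 + 0.010233) = 1/1.0748 = 0.9304; α₂ = α₁·K2/[H⁺] = 0.009521
α₁ + 2α₂ = 0.9494
CA = 0.9494 × 0.845 = 0.802 mmol/kg

CA = 0.802 mmol/kg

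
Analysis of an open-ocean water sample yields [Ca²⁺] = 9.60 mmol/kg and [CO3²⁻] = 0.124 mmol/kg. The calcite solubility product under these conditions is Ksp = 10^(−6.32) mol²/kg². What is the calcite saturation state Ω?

Ksp = 10^(−6.32) = 4.786×10^-7
Ω = [Ca²⁺][CO3²⁻]/Ksp = (9.60×10^-3)(0.124×10^-3) / 4.786×10^-7 = 2.49

Ω = 2.49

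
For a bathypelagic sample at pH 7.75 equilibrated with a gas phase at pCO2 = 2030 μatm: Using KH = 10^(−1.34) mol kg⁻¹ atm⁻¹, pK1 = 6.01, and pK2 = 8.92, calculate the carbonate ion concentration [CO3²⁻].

[CO2*] = KH · pCO2 = 10^(−1.34) × 2030×10^-6 = 9.279×10^-5 mol/kg
α₀ = 1/(1 + K1/[H⁺] + K1K2/[H⁺]²) = 1/(1 + 10^+1.74 + 10^+0.57) = 0.01676
DIC = [CO2*]/α₀ = 9.279×10^-5 / 0.01676 = 5.537 mmol/kg
[CO3²⁻] = α₂·DIC; α₂ = 0.06227, so [CO3²⁻] = 0.06227 × 5.537 = 0.345 mmol/kg

[CO3²⁻] = 0.345 mmol/kg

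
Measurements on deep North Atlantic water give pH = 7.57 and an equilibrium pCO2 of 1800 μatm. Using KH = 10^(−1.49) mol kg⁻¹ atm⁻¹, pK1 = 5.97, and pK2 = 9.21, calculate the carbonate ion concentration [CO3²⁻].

[CO2*] = KH · pCO2 = 10^(−1.49) × 1800×10^-6 = 5.825×10^-5 mol/kg
α₀ = 1/(1 + K1/[H⁺] + K1K2/[H⁺]²) = 1/(1 + 10^+1.60 + 10^-0.04) = 0.02397
DIC = [CO2*]/α₀ = 5.825×10^-5 / 0.02397 = 2.430 mmol/kg
[CO3²⁻] = α₂·DIC; α₂ = 0.02186, so [CO3²⁻] = 0.02186 × 2.430 = 0.0531 mmol/kg

[CO3²⁻] = 0.0531 mmol/kg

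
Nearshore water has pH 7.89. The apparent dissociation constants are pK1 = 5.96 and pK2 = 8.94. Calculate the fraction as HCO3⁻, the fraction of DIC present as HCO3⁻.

α₁ = 0.908

α₁ = 1 / (1 + [H⁺]/K1 + K2/[H⁺]) = 1 / (1 + 10^-1.93 + 10^-1.05)
   = 1 / (1 + 0.011749 + 0.089125) = 1/1.1009 = 0.9084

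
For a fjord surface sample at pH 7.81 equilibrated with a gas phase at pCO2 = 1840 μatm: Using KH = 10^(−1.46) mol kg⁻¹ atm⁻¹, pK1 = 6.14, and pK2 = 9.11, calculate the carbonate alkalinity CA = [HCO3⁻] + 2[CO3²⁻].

CA = 3.28 mmol/kg

[CO2*] = KH · pCO2 = 10^(−1.46) × 1840×10^-6 = 6.380×10^-5 mol/kg
α₀ = 1/(1 + K1/[H⁺] + K1K2/[H⁺]²) = 1/(1 + 10^+1.67 + 10^+0.37) = 0.01995
DIC = [CO2*]/α₀ = 6.380×10^-5 / 0.01995 = 3.197 mmol/kg
CA = (α₁ + 2α₂)·DIC = (0.9333 + 2×0.04677) × 3.197 = 3.28 mmol/kg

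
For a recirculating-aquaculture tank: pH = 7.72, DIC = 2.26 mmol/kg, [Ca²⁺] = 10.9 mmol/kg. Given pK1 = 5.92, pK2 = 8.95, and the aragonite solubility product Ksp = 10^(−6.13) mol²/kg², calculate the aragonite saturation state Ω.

Ω = 1.82

α₂ = 1 / (1 + [H⁺]/K2 + [H⁺]²/(K1K2)) = 1 / (1 + 10^+1.23 + 10^-0.57)
   = 1 / (1 + 16.982 + 0.26915) = 1/18.252 = 0.05479
[CO3²⁻] = α₂ × DIC = 0.05479 × 2.26 = 0.1238 mmol/kg
Ksp = 10^(−6.13) = 7.413×10^-7
Ω = [Ca²⁺][CO3²⁻]/Ksp = (10.9×10^-3)(1.238×10^-4) / 7.413×10^-7 = 1.82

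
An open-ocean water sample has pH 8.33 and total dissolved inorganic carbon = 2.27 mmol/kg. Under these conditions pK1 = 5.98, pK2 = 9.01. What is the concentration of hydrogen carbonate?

[HCO3⁻] = 1.87 mmol/kg

α₁ = 1 / (1 + [H⁺]/K1 + K2/[H⁺]) = 1 / (1 + 10^-2.35 + 10^-0.68)
   = 1 / (1 + 0.0044668 + 0.20893) = 1/1.2134 = 0.8241
[HCO3⁻] = α₁ × DIC = 0.8241 × 2.27 = 1.87 mmol/kg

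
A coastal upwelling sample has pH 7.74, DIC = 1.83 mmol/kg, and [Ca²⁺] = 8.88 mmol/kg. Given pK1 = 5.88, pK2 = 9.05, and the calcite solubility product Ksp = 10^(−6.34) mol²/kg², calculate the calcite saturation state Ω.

α₂ = 1 / (1 + [H⁺]/K2 + [H⁺]²/(K1K2)) = 1 / (1 + 10^+1.31 + 10^-0.55)
   = 1 / (1 + 20.417 + 0.28184) = 1/21.699 = 0.04608
[CO3²⁻] = α₂ × DIC = 0.04608 × 1.83 = 0.08433 mmol/kg
Ksp = 10^(−6.34) = 4.571×10^-7
Ω = [Ca²⁺][CO3²⁻]/Ksp = (8.88×10^-3)(8.433×10^-5) / 4.571×10^-7 = 1.64

Ω = 1.64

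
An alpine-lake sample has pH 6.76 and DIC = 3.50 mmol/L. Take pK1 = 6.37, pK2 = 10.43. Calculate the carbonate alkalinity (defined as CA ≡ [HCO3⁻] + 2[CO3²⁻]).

CA = [HCO3⁻] + 2[CO3²⁻] = (α₁ + 2α₂)·DIC
At pH 6.76: [H⁺]/K1 = 10^-0.39 = 0.40738, K2/[H⁺] = 10^-3.67 = 0.00021380
α₁ = 1/(1 + 0.40738 + 0.00021380) = 1/1.4076 = 0.7104; α₂ = α₁·K2/[H⁺] = 0.0001519
α₁ + 2α₂ = 0.7107
CA = 0.7107 × 3.50 = 2.49 mmol/L

CA = 2.49 mmol/L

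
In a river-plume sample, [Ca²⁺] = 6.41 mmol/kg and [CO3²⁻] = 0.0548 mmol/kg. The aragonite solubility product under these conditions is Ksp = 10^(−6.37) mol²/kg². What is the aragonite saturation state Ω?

Ω = 0.823

Ksp = 10^(−6.37) = 4.266×10^-7
Ω = [Ca²⁺][CO3²⁻]/Ksp = (6.41×10^-3)(0.0548×10^-3) / 4.266×10^-7 = 0.823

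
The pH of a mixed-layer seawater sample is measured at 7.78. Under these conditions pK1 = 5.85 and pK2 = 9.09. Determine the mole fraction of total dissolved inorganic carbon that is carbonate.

α₂ = 1 / (1 + [H⁺]/K2 + [H⁺]²/(K1K2)) = 1 / (1 + 10^+1.31 + 10^-0.62)
   = 1 / (1 + 20.417 + 0.23988) = 1/21.657 = 0.04617

α₂ = 0.0462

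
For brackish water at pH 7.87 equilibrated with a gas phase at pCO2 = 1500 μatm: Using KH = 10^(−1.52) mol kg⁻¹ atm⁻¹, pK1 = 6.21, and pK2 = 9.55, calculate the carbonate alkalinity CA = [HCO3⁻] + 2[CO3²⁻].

CA = 2.16 mmol/kg

[CO2*] = KH · pCO2 = 10^(−1.52) × 1500×10^-6 = 4.530×10^-5 mol/kg
α₀ = 1/(1 + K1/[H⁺] + K1K2/[H⁺]²) = 1/(1 + 10^+1.66 + 10^-0.02) = 0.02098
DIC = [CO2*]/α₀ = 4.530×10^-5 / 0.02098 = 2.159 mmol/kg
CA = (α₁ + 2α₂)·DIC = (0.9590 + 2×0.02004) × 2.159 = 2.16 mmol/kg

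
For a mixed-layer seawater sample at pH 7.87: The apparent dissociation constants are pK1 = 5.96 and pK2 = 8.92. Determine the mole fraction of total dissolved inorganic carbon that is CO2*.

α₀ = 1 / (1 + K1/[H⁺] + K1K2/[H⁺]²) = 1 / (1 + 10^+1.91 + 10^+0.86)
   = 1 / (1 + 81.283 + 7.2444) = 1/89.527 = 0.01117

α₀ = 0.0112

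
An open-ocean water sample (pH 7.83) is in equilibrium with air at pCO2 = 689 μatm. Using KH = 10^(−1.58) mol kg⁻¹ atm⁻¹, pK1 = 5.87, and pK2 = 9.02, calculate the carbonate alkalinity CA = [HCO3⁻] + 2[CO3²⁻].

CA = 1.87 mmol/kg

[CO2*] = KH · pCO2 = 10^(−1.58) × 689×10^-6 = 1.812×10^-5 mol/kg
α₀ = 1/(1 + K1/[H⁺] + K1K2/[H⁺]²) = 1/(1 + 10^+1.96 + 10^+0.77) = 0.01019
DIC = [CO2*]/α₀ = 1.812×10^-5 / 0.01019 = 1.778 mmol/kg
CA = (α₁ + 2α₂)·DIC = (0.9298 + 2×0.06003) × 1.778 = 1.87 mmol/kg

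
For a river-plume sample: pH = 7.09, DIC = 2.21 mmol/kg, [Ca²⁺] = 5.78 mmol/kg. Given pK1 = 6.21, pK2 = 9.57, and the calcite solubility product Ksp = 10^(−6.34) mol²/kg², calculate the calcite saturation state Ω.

α₂ = 1 / (1 + [H⁺]/K2 + [H⁺]²/(K1K2)) = 1 / (1 + 10^+2.48 + 10^+1.60)
   = 1 / (1 + 302.00 + 39.811) = 1/342.81 = 0.002917
[CO3²⁻] = α₂ × DIC = 0.002917 × 2.21 = 0.006447 mmol/kg = 6.447 μmol/kg
Ksp = 10^(−6.34) = 4.571×10^-7
Ω = [Ca²⁺][CO3²⁻]/Ksp = (5.78×10^-3)(6.447×10^-6) / 4.571×10^-7 = 0.0815

Ω = 0.0815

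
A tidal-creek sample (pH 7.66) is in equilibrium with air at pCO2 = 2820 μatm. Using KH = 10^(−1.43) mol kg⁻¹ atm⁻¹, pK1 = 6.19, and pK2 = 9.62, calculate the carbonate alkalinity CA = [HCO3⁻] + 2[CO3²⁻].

CA = 3.16 mmol/kg

[CO2*] = KH · pCO2 = 10^(−1.43) × 2820×10^-6 = 1.048×10^-4 mol/kg
α₀ = 1/(1 + K1/[H⁺] + K1K2/[H⁺]²) = 1/(1 + 10^+1.47 + 10^-0.49) = 0.03243
DIC = [CO2*]/α₀ = 1.048×10^-4 / 0.03243 = 3.231 mmol/kg
CA = (α₁ + 2α₂)·DIC = (0.9571 + 2×0.01049) × 3.231 = 3.16 mmol/kg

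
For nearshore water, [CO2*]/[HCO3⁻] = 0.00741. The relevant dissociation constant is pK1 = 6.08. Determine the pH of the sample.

pH = 8.21

From K1 = [H⁺][HCO3⁻]/[CO2*]:  pH = pK1 − log₁₀([CO2*]/[HCO3⁻])
log₁₀(0.00741) = -2.130
pH = 6.08 − (-2.130) = 8.21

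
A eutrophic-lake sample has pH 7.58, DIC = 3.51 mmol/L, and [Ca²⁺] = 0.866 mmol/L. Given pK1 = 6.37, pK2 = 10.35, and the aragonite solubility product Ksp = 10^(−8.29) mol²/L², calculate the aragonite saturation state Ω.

α₂ = 1 / (1 + [H⁺]/K2 + [H⁺]²/(K1K2)) = 1 / (1 + 10^+2.77 + 10^+1.56)
   = 1 / (1 + 588.84 + 36.308) = 1/626.15 = 0.001597
[CO3²⁻] = α₂ × DIC = 0.001597 × 3.51 = 0.005606 mmol/L = 5.606 μmol/L
Ksp = 10^(−8.29) = 5.129×10^-9
Ω = [Ca²⁺][CO3²⁻]/Ksp = (0.866×10^-3)(5.606×10^-6) / 5.129×10^-9 = 0.947

Ω = 0.947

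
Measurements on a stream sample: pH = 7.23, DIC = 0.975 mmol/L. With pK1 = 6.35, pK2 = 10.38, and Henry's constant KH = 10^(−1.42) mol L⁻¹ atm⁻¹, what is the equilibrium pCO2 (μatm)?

α₀ = 1 / (1 + K1/[H⁺] + K1K2/[H⁺]²) = 1 / (1 + 10^+0.88 + 10^-2.27)
   = 1 / (1 + 7.5858 + 0.0053703) = 1/8.5911 = 0.1164
[CO2*] = α₀ × DIC = 0.1164 × 0.975 = 0.1135 mmol/L
pCO2 = [CO2*]/KH = 1.135×10^-4 / 3.802×10^-2 = 2990 μatm

pCO2 = 2990 μatm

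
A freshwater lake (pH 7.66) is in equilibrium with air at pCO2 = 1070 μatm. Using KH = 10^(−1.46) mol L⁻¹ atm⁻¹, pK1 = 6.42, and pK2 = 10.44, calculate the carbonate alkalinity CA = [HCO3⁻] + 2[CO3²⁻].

CA = 0.647 mmol/L

[CO2*] = KH · pCO2 = 10^(−1.46) × 1070×10^-6 = 3.710×10^-5 mol/L
α₀ = 1/(1 + K1/[H⁺] + K1K2/[H⁺]²) = 1/(1 + 10^+1.24 + 10^-1.54) = 0.05433
DIC = [CO2*]/α₀ = 3.710×10^-5 / 0.05433 = 0.6829 mmol/L
CA = (α₁ + 2α₂)·DIC = (0.9441 + 2×0.001567) × 0.6829 = 0.647 mmol/L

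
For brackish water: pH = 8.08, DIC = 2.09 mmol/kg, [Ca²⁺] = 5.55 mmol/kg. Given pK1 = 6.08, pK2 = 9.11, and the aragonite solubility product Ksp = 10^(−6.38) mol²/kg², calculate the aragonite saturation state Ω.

α₂ = 1 / (1 + [H⁺]/K2 + [H⁺]²/(K1K2)) = 1 / (1 + 10^+1.03 + 10^-0.97)
   = 1 / (1 + 10.715 + 0.10715) = 1/11.822 = 0.08459
[CO3²⁻] = α₂ × DIC = 0.08459 × 2.09 = 0.1768 mmol/kg
Ksp = 10^(−6.38) = 4.169×10^-7
Ω = [Ca²⁺][CO3²⁻]/Ksp = (5.55×10^-3)(1.768×10^-4) / 4.169×10^-7 = 2.35

Ω = 2.35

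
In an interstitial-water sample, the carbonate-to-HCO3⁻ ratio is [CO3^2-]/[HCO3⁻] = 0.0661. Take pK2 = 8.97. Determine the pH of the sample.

From K2 = [H⁺][CO3^2-]/[HCO3⁻]:  pH = pK2 + log₁₀([CO3^2-]/[HCO3⁻])
log₁₀(0.0661) = -1.180
pH = 8.97 + (-1.180) = 7.79

pH = 7.79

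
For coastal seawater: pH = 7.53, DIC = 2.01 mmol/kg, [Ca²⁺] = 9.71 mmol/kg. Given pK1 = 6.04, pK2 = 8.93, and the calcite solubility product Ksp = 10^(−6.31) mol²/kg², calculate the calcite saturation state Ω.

α₂ = 1 / (1 + [H⁺]/K2 + [H⁺]²/(K1K2)) = 1 / (1 + 10^+1.40 + 10^-0.09)
   = 1 / (1 + 25.119 + 0.81283) = 1/26.932 = 0.03713
[CO3²⁻] = α₂ × DIC = 0.03713 × 2.01 = 0.07463 mmol/kg
Ksp = 10^(−6.31) = 4.898×10^-7
Ω = [Ca²⁺][CO3²⁻]/Ksp = (9.71×10^-3)(7.463×10^-5) / 4.898×10^-7 = 1.48

Ω = 1.48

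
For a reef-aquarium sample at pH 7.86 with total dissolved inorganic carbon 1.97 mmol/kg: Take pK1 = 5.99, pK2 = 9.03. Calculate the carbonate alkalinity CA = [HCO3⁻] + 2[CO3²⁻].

CA = [HCO3⁻] + 2[CO3²⁻] = (α₁ + 2α₂)·DIC
At pH 7.86: [H⁺]/K1 = 10^-1.87 = 0.013490, K2/[H⁺] = 10^-1.17 = 0.067608
α₁ = 1/(1 + 0.013490 + 0.067608) = 1/1.0811 = 0.9250; α₂ = α₁·K2/[H⁺] = 0.06254
α₁ + 2α₂ = 1.0501
CA = 1.0501 × 1.97 = 2.07 mmol/kg

CA = 2.07 mmol/kg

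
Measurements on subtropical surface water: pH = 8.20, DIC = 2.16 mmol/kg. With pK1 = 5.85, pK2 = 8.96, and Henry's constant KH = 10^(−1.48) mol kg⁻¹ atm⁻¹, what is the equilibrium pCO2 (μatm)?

α₀ = 1 / (1 + K1/[H⁺] + K1K2/[H⁺]²) = 1 / (1 + 10^+2.35 + 10^+1.59)
   = 1 / (1 + 223.87 + 38.905) = 1/263.78 = 0.003791
[CO2*] = α₀ × DIC = 0.003791 × 2.16 = 0.008189 mmol/kg = 8.189 μmol/kg
pCO2 = [CO2*]/KH = 8.189×10^-6 / 3.311×10^-2 = 247 μatm

pCO2 = 247 μatm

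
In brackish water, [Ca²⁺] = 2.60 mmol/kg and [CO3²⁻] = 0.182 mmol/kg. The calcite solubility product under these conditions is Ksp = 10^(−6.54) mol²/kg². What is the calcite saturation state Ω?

Ksp = 10^(−6.54) = 2.884×10^-7
Ω = [Ca²⁺][CO3²⁻]/Ksp = (2.60×10^-3)(0.182×10^-3) / 2.884×10^-7 = 1.64

Ω = 1.64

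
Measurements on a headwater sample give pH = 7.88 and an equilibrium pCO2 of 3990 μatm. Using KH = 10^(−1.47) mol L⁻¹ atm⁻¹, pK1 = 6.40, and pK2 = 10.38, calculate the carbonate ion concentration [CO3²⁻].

[CO3²⁻] = 12.9 μmol/L

[CO2*] = KH · pCO2 = 10^(−1.47) × 3990×10^-6 = 1.352×10^-4 mol/L
α₀ = 1/(1 + K1/[H⁺] + K1K2/[H⁺]²) = 1/(1 + 10^+1.48 + 10^-1.02) = 0.03195
DIC = [CO2*]/α₀ = 1.352×10^-4 / 0.03195 = 4.231 mmol/L
[CO3²⁻] = α₂·DIC; α₂ = 0.003052, so [CO3²⁻] = 0.003052 × 4.231 = 0.0129 mmol/L = 12.9 μmol/L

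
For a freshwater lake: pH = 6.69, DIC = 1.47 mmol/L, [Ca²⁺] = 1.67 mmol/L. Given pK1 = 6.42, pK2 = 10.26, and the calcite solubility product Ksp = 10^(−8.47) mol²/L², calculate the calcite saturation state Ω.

α₂ = 1 / (1 + [H⁺]/K2 + [H⁺]²/(K1K2)) = 1 / (1 + 10^+3.57 + 10^+3.30)
   = 1 / (1 + 3715.4 + 1995.3) = 1/5711.6 = 0.0001751
[CO3²⁻] = α₂ × DIC = 0.0001751 × 1.47 = 0.0002574 mmol/L = 0.2574 μmol/L
Ksp = 10^(−8.47) = 3.388×10^-9
Ω = [Ca²⁺][CO3²⁻]/Ksp = (1.67×10^-3)(2.574×10^-7) / 3.388×10^-9 = 0.127

Ω = 0.127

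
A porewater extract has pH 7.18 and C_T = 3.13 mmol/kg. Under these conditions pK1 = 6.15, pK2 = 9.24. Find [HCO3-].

α₁ = 1 / (1 + [H⁺]/K1 + K2/[H⁺]) = 1 / (1 + 10^-1.03 + 10^-2.06)
   = 1 / (1 + 0.093325 + 0.0087096) = 1/1.1020 = 0.9074
[HCO3⁻] = α₁ × DIC = 0.9074 × 3.13 = 2.84 mmol/kg

[HCO3⁻] = 2.84 mmol/kg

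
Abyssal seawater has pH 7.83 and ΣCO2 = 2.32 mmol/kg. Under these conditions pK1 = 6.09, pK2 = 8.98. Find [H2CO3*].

[CO2*] = 0.0388 mmol/kg

α₀ = 1 / (1 + K1/[H⁺] + K1K2/[H⁺]²) = 1 / (1 + 10^+1.74 + 10^+0.59)
   = 1 / (1 + 54.954 + 3.8905) = 1/59.845 = 0.01671
[CO2*] = α₀ × DIC = 0.01671 × 2.32 = 0.0388 mmol/kg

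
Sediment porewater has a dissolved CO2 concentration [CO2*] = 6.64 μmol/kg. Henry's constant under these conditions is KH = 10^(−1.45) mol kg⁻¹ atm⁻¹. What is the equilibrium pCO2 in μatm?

pCO2 = 187 μatm

KH = 10^(−1.45) = 3.548×10^-2 mol kg⁻¹ atm⁻¹
pCO2 = [CO2*]/KH = 6.64×10^-6 / 3.548×10^-2 = 1.87×10^-4 atm = 187 μatm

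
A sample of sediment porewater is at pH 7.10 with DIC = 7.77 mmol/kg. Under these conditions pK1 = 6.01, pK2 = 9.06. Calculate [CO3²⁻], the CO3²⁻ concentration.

α₂ = 1 / (1 + [H⁺]/K2 + [H⁺]²/(K1K2)) = 1 / (1 + 10^+1.96 + 10^+0.87)
   = 1 / (1 + 91.201 + 7.4131) = 1/99.614 = 0.01004
[CO3²⁻] = α₂ × DIC = 0.01004 × 7.77 = 0.0780 mmol/kg

[CO3²⁻] = 0.0780 mmol/kg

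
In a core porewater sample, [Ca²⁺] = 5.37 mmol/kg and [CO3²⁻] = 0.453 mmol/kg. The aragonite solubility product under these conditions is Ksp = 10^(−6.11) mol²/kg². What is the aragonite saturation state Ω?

Ω = 3.13

Ksp = 10^(−6.11) = 7.762×10^-7
Ω = [Ca²⁺][CO3²⁻]/Ksp = (5.37×10^-3)(0.453×10^-3) / 7.762×10^-7 = 3.13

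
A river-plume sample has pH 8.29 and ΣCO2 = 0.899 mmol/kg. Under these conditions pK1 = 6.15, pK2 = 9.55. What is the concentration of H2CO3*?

[CO2*] = 6.13 μmol/kg

α₀ = 1 / (1 + K1/[H⁺] + K1K2/[H⁺]²) = 1 / (1 + 10^+2.14 + 10^+0.88)
   = 1 / (1 + 138.04 + 7.5858) = 1/146.62 = 0.006820
[CO2*] = α₀ × DIC = 0.006820 × 0.899 = 0.00613 mmol/kg = 6.13 μmol/kg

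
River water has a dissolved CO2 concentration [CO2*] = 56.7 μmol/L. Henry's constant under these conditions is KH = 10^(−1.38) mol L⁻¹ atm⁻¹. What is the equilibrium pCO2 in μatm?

pCO2 = 1360 μatm

KH = 10^(−1.38) = 4.169×10^-2 mol L⁻¹ atm⁻¹
pCO2 = [CO2*]/KH = 56.7×10^-6 / 4.169×10^-2 = 1.36×10^-3 atm = 1360 μatm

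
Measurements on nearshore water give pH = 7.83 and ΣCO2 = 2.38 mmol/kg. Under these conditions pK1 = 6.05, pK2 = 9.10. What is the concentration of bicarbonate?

[HCO3⁻] = 2.22 mmol/kg

α₁ = 1 / (1 + [H⁺]/K1 + K2/[H⁺]) = 1 / (1 + 10^-1.78 + 10^-1.27)
   = 1 / (1 + 0.016596 + 0.053703) = 1/1.0703 = 0.9343
[HCO3⁻] = α₁ × DIC = 0.9343 × 2.38 = 2.22 mmol/kg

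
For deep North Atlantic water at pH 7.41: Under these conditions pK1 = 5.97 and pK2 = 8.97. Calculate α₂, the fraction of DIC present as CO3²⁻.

α₂ = 0.0259

α₂ = 1 / (1 + [H⁺]/K2 + [H⁺]²/(K1K2)) = 1 / (1 + 10^+1.56 + 10^+0.12)
   = 1 / (1 + 36.308 + 1.3183) = 1/38.626 = 0.02589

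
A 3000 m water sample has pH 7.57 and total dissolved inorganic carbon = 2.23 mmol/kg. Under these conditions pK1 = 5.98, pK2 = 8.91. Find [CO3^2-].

[CO3²⁻] = 0.0951 mmol/kg

α₂ = 1 / (1 + [H⁺]/K2 + [H⁺]²/(K1K2)) = 1 / (1 + 10^+1.34 + 10^-0.25)
   = 1 / (1 + 21.878 + 0.56234) = 1/23.440 = 0.04266
[CO3²⁻] = α₂ × DIC = 0.04266 × 2.23 = 0.0951 mmol/kg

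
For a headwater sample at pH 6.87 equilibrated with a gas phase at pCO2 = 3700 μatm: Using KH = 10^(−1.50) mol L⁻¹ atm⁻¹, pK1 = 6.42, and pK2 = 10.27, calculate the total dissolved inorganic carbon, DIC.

[CO2*] = KH · pCO2 = 10^(−1.50) × 3700×10^-6 = 1.170×10^-4 mol/L
α₀ = 1/(1 + K1/[H⁺] + K1K2/[H⁺]²) = 1/(1 + 10^+0.45 + 10^-2.95) = 0.2618
DIC = [CO2*]/α₀ = 1.170×10^-4 / 0.2618 = 0.447 mmol/L

DIC = 0.447 mmol/L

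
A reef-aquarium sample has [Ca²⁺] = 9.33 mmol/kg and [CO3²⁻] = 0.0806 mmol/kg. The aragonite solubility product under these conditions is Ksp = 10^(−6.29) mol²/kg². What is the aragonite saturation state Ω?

Ω = 1.47

Ksp = 10^(−6.29) = 5.129×10^-7
Ω = [Ca²⁺][CO3²⁻]/Ksp = (9.33×10^-3)(0.0806×10^-3) / 5.129×10^-7 = 1.47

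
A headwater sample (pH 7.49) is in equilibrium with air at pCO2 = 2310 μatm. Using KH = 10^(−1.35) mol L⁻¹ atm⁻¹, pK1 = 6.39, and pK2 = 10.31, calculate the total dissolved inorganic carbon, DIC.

[CO2*] = KH · pCO2 = 10^(−1.35) × 2310×10^-6 = 1.032×10^-4 mol/L
α₀ = 1/(1 + K1/[H⁺] + K1K2/[H⁺]²) = 1/(1 + 10^+1.10 + 10^-1.72) = 0.07348
DIC = [CO2*]/α₀ = 1.032×10^-4 / 0.07348 = 1.40 mmol/L

DIC = 1.40 mmol/L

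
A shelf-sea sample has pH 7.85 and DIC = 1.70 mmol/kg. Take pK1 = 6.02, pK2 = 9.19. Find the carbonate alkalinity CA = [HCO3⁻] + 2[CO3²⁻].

CA = 1.75 mmol/kg

CA = [HCO3⁻] + 2[CO3²⁻] = (α₁ + 2α₂)·DIC
At pH 7.85: [H⁺]/K1 = 10^-1.83 = 0.014791, K2/[H⁺] = 10^-1.34 = 0.045709
α₁ = 1/(1 + 0.014791 + 0.045709) = 1/1.0605 = 0.9430; α₂ = α₁·K2/[H⁺] = 0.04310
α₁ + 2α₂ = 1.0292
CA = 1.0292 × 1.70 = 1.75 mmol/kg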